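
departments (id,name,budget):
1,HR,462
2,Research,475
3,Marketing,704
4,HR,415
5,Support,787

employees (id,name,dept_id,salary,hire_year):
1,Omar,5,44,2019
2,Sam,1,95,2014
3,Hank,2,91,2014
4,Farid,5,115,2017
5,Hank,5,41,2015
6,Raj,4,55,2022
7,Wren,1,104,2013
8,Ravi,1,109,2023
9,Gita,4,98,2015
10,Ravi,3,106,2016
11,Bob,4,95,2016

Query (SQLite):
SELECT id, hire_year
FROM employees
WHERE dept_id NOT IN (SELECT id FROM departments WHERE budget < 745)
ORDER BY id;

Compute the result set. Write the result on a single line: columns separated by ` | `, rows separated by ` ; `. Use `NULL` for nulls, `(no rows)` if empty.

1 | 2019 ; 4 | 2017 ; 5 | 2015

Inner query: departments.id where budget < 745.
Outer: keep employees rows whose dept_id is not in that set.
Inner query → {1, 2, 3, 4}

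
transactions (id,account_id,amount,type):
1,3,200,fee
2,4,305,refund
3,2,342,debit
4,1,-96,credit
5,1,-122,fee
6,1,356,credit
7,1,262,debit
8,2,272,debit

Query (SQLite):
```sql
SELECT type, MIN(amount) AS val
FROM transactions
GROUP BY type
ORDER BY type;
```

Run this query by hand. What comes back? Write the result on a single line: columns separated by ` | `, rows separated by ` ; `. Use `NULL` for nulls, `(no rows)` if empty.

Partition transactions by type; compute MIN(amount) within each group.
  credit: ids {4, 6} → MIN(amount)=-96
  debit: ids {3, 7, 8} → MIN(amount)=262
  fee: ids {1, 5} → MIN(amount)=-122
  refund: ids {2} → MIN(amount)=305

credit | -96 ; debit | 262 ; fee | -122 ; refund | 305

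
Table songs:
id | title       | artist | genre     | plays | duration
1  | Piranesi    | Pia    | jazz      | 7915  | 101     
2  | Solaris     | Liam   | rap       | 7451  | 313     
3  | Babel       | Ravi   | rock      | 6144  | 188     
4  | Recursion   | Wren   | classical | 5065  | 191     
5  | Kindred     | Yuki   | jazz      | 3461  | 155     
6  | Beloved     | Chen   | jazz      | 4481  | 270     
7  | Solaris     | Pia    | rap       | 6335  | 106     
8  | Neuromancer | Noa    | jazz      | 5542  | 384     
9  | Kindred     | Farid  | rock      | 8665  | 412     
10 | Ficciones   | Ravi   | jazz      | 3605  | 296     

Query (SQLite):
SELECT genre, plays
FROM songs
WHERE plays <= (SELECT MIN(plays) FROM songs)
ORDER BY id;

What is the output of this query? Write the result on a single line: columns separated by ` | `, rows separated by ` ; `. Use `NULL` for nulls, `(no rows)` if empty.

Scalar subquery: MIN(plays) over all songs rows = 3461.
Keep rows where plays <= that value.

jazz | 3461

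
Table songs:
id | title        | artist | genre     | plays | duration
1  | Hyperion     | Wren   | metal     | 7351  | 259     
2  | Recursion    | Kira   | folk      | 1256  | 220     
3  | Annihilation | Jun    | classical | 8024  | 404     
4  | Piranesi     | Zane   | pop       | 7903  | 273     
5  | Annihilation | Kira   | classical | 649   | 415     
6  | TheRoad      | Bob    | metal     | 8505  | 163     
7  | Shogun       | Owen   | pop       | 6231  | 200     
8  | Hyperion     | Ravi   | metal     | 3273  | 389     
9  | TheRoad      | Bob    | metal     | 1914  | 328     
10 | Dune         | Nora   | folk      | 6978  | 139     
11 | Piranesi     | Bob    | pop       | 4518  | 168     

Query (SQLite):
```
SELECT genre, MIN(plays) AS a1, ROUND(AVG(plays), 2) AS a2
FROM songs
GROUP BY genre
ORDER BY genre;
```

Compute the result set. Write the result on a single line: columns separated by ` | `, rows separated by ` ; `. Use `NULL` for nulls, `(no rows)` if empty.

classical | 649 | 4336.5 ; folk | 1256 | 4117 ; metal | 1914 | 5260.75 ; pop | 4518 | 6217.33

Group songs by genre.
Per group compute: MIN(plays), ROUND(AVG(plays), 2).
  classical: ids {3, 5} → MIN(plays)=649, ROUND(AVG(plays), 2)=4336.5
  folk: ids {2, 10} → MIN(plays)=1256, ROUND(AVG(plays), 2)=4117
  metal: ids {1, 6, 8, 9} → MIN(plays)=1914, ROUND(AVG(plays), 2)=5260.75
  pop: ids {4, 7, 11} → MIN(plays)=4518, ROUND(AVG(plays), 2)=6217.33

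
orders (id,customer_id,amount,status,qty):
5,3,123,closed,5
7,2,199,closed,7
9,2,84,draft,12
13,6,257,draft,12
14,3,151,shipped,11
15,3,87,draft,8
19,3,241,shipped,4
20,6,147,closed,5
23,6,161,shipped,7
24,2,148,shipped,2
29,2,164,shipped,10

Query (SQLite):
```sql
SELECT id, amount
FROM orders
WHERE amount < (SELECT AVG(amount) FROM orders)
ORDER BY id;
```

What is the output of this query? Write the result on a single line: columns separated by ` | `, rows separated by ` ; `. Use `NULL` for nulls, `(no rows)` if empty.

5 | 123 ; 9 | 84 ; 14 | 151 ; 15 | 87 ; 20 | 147 ; 24 | 148

Scalar subquery: AVG(amount) over all orders rows = 160.181818 (≈; comparison uses full precision).
Keep rows where amount < that value.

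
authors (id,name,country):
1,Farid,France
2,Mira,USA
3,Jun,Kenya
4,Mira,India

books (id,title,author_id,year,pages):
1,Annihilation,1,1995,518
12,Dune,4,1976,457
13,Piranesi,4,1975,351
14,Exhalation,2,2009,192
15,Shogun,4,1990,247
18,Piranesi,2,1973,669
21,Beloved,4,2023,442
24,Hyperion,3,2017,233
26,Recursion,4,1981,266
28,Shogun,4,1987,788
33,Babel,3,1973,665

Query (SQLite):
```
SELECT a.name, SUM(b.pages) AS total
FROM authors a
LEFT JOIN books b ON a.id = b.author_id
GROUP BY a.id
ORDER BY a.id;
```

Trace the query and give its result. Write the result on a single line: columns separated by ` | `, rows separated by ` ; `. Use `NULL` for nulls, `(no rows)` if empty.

LEFT JOIN keeps every authors row; unmatched ones get NULL for books columns.
Group by authors.id and compute SUM(b.pages). SUM over an all-NULL group is NULL.
  1: ids {1} → SUM(b.pages)=518
  2: ids {14, 18} → SUM(b.pages)=861
  3: ids {24, 33} → SUM(b.pages)=898
  4: ids {12, 13, 15, 21, 26, 28} → SUM(b.pages)=2551

Farid | 518 ; Mira | 861 ; Jun | 898 ; Mira | 2551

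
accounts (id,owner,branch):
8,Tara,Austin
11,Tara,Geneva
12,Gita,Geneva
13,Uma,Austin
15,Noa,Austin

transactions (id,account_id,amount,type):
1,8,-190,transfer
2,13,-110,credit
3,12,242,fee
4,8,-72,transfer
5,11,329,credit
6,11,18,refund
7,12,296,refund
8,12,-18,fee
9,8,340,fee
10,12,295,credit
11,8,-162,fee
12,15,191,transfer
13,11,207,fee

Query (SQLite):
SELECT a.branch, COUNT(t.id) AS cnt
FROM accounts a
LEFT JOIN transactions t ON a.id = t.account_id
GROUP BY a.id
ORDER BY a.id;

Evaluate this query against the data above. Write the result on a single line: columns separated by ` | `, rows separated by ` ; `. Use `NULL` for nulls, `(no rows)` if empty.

Austin | 4 ; Geneva | 3 ; Geneva | 4 ; Austin | 1 ; Austin | 1

LEFT JOIN keeps every accounts row; unmatched ones get NULL for transactions columns.
Group by accounts.id and compute COUNT(t.id). COUNT(col) of an all-NULL group is 0.
  8: ids {1, 4, 9, 11} → COUNT(t.id)=4
  11: ids {5, 6, 13} → COUNT(t.id)=3
  12: ids {3, 7, 8, 10} → COUNT(t.id)=4
  13: ids {2} → COUNT(t.id)=1
  15: ids {12} → COUNT(t.id)=1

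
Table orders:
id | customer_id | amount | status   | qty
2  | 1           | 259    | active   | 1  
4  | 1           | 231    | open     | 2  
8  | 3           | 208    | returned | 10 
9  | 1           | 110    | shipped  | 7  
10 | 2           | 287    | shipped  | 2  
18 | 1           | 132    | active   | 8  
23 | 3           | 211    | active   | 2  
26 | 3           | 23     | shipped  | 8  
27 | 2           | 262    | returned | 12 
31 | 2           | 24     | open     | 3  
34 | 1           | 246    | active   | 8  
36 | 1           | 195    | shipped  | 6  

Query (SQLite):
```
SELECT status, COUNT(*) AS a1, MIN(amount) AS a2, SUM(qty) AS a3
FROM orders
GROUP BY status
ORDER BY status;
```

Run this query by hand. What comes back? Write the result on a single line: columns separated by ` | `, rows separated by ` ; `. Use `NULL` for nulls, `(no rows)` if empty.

active | 4 | 132 | 19 ; open | 2 | 24 | 5 ; returned | 2 | 208 | 22 ; shipped | 4 | 23 | 23

Group orders by status.
Per group compute: COUNT(*), MIN(amount), SUM(qty).
  active: ids {2, 18, 23, 34} → COUNT(*)=4, MIN(amount)=132, SUM(qty)=19
  open: ids {4, 31} → COUNT(*)=2, MIN(amount)=24, SUM(qty)=5
  returned: ids {8, 27} → COUNT(*)=2, MIN(amount)=208, SUM(qty)=22
  shipped: ids {9, 10, 26, 36} → COUNT(*)=4, MIN(amount)=23, SUM(qty)=23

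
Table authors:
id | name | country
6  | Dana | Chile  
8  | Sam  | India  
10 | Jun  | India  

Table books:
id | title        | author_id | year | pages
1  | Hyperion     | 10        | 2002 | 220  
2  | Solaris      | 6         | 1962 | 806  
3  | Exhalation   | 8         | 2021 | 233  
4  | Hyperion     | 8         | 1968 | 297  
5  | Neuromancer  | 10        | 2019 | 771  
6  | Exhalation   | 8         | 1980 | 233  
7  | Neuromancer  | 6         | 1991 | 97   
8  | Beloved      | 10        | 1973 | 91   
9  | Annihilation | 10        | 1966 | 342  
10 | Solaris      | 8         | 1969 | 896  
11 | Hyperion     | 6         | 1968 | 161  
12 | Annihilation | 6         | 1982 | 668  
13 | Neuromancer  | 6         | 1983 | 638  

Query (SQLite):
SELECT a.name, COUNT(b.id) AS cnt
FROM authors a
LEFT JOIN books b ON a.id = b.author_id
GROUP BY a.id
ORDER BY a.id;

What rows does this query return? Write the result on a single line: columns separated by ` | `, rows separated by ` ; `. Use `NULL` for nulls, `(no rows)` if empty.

Dana | 5 ; Sam | 4 ; Jun | 4

LEFT JOIN keeps every authors row; unmatched ones get NULL for books columns.
Group by authors.id and compute COUNT(b.id). COUNT(col) of an all-NULL group is 0.
  6: ids {2, 7, 11, 12, 13} → COUNT(b.id)=5
  8: ids {3, 4, 6, 10} → COUNT(b.id)=4
  10: ids {1, 5, 8, 9} → COUNT(b.id)=4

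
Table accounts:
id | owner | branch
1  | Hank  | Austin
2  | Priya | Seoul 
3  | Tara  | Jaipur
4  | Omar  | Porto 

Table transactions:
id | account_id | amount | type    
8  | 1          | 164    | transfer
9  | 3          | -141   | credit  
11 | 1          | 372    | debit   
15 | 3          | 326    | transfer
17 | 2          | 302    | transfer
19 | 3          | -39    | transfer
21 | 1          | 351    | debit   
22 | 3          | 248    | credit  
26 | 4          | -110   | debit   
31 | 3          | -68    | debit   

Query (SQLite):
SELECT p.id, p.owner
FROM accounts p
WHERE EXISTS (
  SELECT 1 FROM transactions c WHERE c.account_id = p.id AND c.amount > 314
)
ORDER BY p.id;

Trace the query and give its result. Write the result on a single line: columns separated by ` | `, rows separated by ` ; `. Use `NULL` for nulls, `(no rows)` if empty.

1 | Hank ; 3 | Tara

For each accounts row, check whether any transactions with matching account_id has amount > 314.
Keep rows where that is true.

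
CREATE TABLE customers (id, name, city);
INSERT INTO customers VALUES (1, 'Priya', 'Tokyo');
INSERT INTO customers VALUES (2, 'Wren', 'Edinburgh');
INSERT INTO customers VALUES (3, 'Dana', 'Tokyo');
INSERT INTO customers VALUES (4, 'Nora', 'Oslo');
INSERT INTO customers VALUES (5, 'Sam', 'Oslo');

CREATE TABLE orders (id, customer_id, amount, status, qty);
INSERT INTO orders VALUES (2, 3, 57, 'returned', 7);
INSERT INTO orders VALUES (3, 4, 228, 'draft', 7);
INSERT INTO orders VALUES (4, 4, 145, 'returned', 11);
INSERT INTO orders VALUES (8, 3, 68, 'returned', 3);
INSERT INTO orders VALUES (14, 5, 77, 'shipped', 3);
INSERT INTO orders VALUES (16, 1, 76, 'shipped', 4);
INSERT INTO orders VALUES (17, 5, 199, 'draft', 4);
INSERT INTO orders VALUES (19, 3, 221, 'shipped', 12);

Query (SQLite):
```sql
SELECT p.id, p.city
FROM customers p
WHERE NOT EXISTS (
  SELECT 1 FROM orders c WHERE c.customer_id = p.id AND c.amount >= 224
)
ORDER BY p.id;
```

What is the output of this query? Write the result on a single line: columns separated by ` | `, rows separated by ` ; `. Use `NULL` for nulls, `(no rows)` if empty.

For each customers row, check whether any orders with matching customer_id has amount >= 224.
Keep rows where that is false.

1 | Tokyo ; 2 | Edinburgh ; 3 | Tokyo ; 5 | Oslo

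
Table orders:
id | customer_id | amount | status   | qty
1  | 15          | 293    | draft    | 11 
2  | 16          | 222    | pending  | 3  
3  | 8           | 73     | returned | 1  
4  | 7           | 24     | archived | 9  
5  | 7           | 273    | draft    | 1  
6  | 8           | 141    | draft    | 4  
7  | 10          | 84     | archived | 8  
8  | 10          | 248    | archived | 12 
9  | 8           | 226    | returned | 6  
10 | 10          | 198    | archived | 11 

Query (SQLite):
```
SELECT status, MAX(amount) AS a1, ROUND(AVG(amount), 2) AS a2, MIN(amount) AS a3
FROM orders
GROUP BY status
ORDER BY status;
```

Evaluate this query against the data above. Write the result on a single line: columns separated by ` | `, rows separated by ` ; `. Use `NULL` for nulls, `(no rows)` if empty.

archived | 248 | 138.5 | 24 ; draft | 293 | 235.67 | 141 ; pending | 222 | 222 | 222 ; returned | 226 | 149.5 | 73

Group orders by status.
Per group compute: MAX(amount), ROUND(AVG(amount), 2), MIN(amount).
  archived: ids {4, 7, 8, 10} → MAX(amount)=248, ROUND(AVG(amount), 2)=138.5, MIN(amount)=24
  draft: ids {1, 5, 6} → MAX(amount)=293, ROUND(AVG(amount), 2)=235.67, MIN(amount)=141
  pending: ids {2} → MAX(amount)=222, ROUND(AVG(amount), 2)=222, MIN(amount)=222
  returned: ids {3, 9} → MAX(amount)=226, ROUND(AVG(amount), 2)=149.5, MIN(amount)=73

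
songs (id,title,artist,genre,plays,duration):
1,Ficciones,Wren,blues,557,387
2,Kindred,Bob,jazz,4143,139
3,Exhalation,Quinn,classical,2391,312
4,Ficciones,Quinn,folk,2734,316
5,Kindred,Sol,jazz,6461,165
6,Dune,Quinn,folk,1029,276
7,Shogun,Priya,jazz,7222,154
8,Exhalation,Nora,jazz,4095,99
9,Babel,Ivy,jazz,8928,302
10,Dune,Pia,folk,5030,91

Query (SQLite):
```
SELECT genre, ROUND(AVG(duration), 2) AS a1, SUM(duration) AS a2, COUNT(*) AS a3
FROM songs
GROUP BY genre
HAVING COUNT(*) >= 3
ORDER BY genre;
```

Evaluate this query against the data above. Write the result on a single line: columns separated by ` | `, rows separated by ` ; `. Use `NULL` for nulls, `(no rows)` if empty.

Group songs by genre.
Per group compute: ROUND(AVG(duration), 2), SUM(duration), COUNT(*).
HAVING: drop groups with fewer than 3 rows.
  blues: ids {1} → ROUND(AVG(duration), 2)=387, SUM(duration)=387, COUNT(*)=1
  classical: ids {3} → ROUND(AVG(duration), 2)=312, SUM(duration)=312, COUNT(*)=1
  folk: ids {4, 6, 10} → ROUND(AVG(duration), 2)=227.67, SUM(duration)=683, COUNT(*)=3
  jazz: ids {2, 5, 7, 8, 9} → ROUND(AVG(duration), 2)=171.8, SUM(duration)=859, COUNT(*)=5

folk | 227.67 | 683 | 3 ; jazz | 171.8 | 859 | 5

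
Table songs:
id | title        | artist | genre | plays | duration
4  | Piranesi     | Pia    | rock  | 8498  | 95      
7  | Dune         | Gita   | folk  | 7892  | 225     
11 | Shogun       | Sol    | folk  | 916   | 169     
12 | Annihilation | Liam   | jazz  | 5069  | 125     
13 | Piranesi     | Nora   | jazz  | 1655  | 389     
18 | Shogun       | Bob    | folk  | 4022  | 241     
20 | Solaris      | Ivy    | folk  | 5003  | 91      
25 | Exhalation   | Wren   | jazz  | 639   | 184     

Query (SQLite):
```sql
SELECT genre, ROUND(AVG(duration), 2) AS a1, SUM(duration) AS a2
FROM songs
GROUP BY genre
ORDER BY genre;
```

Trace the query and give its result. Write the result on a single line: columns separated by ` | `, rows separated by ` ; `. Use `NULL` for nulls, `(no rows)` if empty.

Group songs by genre.
Per group compute: ROUND(AVG(duration), 2), SUM(duration).
  folk: ids {7, 11, 18, 20} → ROUND(AVG(duration), 2)=181.5, SUM(duration)=726
  jazz: ids {12, 13, 25} → ROUND(AVG(duration), 2)=232.67, SUM(duration)=698
  rock: ids {4} → ROUND(AVG(duration), 2)=95, SUM(duration)=95

folk | 181.5 | 726 ; jazz | 232.67 | 698 ; rock | 95 | 95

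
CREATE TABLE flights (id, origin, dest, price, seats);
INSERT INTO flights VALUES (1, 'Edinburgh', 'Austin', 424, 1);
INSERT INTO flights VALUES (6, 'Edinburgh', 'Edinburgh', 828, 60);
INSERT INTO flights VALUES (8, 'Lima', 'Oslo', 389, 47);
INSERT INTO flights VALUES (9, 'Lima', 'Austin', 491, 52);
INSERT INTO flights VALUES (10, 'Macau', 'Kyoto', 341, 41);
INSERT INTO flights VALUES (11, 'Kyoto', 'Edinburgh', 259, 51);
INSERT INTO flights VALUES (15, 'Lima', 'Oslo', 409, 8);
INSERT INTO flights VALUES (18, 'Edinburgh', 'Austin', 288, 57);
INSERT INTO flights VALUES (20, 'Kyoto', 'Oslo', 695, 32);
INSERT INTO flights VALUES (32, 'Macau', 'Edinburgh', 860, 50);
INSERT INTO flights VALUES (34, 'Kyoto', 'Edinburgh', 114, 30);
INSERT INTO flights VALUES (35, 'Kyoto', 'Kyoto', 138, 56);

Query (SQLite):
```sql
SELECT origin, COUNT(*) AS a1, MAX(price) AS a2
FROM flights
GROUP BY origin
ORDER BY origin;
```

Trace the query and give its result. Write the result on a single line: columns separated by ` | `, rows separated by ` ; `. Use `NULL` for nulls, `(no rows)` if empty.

Group flights by origin.
Per group compute: COUNT(*), MAX(price).
  Edinburgh: ids {1, 6, 18} → COUNT(*)=3, MAX(price)=828
  Kyoto: ids {11, 20, 34, 35} → COUNT(*)=4, MAX(price)=695
  Lima: ids {8, 9, 15} → COUNT(*)=3, MAX(price)=491
  Macau: ids {10, 32} → COUNT(*)=2, MAX(price)=860

Edinburgh | 3 | 828 ; Kyoto | 4 | 695 ; Lima | 3 | 491 ; Macau | 2 | 860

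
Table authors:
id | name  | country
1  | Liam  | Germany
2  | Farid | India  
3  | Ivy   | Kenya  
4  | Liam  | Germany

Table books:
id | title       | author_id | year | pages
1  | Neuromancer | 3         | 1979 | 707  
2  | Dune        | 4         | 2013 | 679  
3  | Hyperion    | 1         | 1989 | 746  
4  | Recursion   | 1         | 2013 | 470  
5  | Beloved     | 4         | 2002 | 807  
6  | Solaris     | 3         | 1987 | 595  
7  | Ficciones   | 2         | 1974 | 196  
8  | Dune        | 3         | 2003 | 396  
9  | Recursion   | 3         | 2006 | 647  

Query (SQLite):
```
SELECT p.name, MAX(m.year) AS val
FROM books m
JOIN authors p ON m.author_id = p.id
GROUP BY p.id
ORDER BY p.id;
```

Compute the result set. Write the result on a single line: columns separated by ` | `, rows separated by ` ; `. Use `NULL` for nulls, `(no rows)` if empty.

Liam | 2013 ; Farid | 1974 ; Ivy | 2006 ; Liam | 2013

Join each books row to its authors via author_id.
Group joined rows by authors.id; compute MAX(m.year) per group.
  1: ids {3, 4} → MAX(m.year)=2013
  2: ids {7} → MAX(m.year)=1974
  3: ids {1, 6, 8, 9} → MAX(m.year)=2006
  4: ids {2, 5} → MAX(m.year)=2013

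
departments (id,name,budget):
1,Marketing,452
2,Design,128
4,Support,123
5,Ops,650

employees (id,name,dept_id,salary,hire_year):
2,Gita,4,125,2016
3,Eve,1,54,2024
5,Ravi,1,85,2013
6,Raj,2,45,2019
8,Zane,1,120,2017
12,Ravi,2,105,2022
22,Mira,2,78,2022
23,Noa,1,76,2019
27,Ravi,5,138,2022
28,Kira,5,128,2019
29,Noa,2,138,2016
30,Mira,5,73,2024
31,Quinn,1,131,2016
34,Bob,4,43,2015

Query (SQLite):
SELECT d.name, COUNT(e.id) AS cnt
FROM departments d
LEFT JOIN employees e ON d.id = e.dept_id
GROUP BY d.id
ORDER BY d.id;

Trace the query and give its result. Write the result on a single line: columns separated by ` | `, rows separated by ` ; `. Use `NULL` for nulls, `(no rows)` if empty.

Marketing | 5 ; Design | 4 ; Support | 2 ; Ops | 3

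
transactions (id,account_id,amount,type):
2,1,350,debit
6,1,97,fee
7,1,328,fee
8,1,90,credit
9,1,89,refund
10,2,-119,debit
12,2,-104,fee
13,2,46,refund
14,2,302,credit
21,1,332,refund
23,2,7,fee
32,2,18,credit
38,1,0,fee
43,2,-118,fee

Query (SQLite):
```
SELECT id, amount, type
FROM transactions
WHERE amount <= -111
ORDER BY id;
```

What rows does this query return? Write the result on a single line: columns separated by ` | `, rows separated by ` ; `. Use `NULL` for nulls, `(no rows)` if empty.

10 | -119 | debit ; 43 | -118 | fee

amount <= -111: ids {10, 43}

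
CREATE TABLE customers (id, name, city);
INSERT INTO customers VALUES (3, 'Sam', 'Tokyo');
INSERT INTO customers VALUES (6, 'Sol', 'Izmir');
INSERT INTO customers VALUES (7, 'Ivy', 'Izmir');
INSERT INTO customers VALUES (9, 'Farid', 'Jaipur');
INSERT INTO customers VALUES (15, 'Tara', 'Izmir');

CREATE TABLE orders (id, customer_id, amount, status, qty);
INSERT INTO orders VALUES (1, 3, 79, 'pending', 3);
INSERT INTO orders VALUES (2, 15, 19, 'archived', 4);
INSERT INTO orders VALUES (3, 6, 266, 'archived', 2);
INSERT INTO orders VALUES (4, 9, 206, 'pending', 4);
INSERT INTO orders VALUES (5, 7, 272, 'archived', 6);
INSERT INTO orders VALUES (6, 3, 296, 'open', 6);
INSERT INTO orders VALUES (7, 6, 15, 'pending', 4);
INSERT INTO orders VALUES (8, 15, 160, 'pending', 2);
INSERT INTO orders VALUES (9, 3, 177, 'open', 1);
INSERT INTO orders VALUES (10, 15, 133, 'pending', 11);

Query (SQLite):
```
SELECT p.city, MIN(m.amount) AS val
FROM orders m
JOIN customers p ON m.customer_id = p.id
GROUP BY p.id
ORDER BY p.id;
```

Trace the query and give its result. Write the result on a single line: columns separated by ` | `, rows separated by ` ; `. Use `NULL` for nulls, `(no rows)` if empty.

Join each orders row to its customers via customer_id.
Group joined rows by customers.id; compute MIN(m.amount) per group.
  3: ids {1, 6, 9} → MIN(m.amount)=79
  6: ids {3, 7} → MIN(m.amount)=15
  7: ids {5} → MIN(m.amount)=272
  9: ids {4} → MIN(m.amount)=206
  15: ids {2, 8, 10} → MIN(m.amount)=19

Tokyo | 79 ; Izmir | 15 ; Izmir | 272 ; Jaipur | 206 ; Izmir | 19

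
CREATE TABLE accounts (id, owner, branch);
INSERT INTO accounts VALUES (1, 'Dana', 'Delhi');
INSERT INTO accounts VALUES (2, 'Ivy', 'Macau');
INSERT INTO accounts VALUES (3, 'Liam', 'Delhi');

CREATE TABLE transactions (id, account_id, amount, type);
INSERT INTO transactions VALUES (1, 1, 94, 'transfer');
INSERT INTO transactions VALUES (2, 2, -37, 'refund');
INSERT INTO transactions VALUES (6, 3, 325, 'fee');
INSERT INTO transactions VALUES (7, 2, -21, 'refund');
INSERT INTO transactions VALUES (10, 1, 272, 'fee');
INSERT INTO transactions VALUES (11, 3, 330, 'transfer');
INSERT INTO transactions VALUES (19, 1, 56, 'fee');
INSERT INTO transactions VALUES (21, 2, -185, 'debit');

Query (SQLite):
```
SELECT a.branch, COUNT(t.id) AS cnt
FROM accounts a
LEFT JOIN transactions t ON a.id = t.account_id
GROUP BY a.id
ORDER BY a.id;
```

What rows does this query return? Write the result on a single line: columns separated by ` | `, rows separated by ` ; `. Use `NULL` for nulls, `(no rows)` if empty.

LEFT JOIN keeps every accounts row; unmatched ones get NULL for transactions columns.
Group by accounts.id and compute COUNT(t.id). COUNT(col) of an all-NULL group is 0.
  1: ids {1, 10, 19} → COUNT(t.id)=3
  2: ids {2, 7, 21} → COUNT(t.id)=3
  3: ids {6, 11} → COUNT(t.id)=2

Delhi | 3 ; Macau | 3 ; Delhi | 2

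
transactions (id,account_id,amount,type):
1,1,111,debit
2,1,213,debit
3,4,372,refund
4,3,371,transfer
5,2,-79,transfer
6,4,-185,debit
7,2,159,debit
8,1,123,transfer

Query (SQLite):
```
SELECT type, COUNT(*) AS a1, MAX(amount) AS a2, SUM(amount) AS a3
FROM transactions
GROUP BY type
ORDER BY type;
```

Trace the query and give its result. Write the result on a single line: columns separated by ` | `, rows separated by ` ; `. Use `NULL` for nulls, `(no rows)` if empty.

Group transactions by type.
Per group compute: COUNT(*), MAX(amount), SUM(amount).
  debit: ids {1, 2, 6, 7} → COUNT(*)=4, MAX(amount)=213, SUM(amount)=298
  refund: ids {3} → COUNT(*)=1, MAX(amount)=372, SUM(amount)=372
  transfer: ids {4, 5, 8} → COUNT(*)=3, MAX(amount)=371, SUM(amount)=415

debit | 4 | 213 | 298 ; refund | 1 | 372 | 372 ; transfer | 3 | 371 | 415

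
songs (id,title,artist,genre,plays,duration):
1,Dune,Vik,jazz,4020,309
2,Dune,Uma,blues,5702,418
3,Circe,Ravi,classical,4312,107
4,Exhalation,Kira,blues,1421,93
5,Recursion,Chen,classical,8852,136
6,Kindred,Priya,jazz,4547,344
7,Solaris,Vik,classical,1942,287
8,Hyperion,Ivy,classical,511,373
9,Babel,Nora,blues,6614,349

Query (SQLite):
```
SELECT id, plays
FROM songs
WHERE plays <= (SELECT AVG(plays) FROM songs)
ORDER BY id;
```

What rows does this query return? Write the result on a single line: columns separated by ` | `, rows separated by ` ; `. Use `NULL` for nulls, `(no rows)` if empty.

1 | 4020 ; 4 | 1421 ; 7 | 1942 ; 8 | 511

Scalar subquery: AVG(plays) over all songs rows = 4213.444444 (≈; comparison uses full precision).
Keep rows where plays <= that value.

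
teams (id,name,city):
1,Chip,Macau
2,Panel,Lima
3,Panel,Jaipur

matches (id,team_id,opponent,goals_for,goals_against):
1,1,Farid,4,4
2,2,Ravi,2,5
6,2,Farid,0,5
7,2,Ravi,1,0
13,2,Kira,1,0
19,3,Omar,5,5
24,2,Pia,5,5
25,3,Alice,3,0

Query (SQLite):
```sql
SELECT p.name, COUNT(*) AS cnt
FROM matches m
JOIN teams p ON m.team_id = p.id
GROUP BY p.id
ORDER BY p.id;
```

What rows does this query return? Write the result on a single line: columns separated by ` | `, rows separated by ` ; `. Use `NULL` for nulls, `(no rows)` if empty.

Join each matches row to its teams via team_id.
Group joined rows by teams.id; compute COUNT(*) per group.
  1: ids {1} → COUNT(*)=1
  2: ids {2, 6, 7, 13, 24} → COUNT(*)=5
  3: ids {19, 25} → COUNT(*)=2

Chip | 1 ; Panel | 5 ; Panel | 2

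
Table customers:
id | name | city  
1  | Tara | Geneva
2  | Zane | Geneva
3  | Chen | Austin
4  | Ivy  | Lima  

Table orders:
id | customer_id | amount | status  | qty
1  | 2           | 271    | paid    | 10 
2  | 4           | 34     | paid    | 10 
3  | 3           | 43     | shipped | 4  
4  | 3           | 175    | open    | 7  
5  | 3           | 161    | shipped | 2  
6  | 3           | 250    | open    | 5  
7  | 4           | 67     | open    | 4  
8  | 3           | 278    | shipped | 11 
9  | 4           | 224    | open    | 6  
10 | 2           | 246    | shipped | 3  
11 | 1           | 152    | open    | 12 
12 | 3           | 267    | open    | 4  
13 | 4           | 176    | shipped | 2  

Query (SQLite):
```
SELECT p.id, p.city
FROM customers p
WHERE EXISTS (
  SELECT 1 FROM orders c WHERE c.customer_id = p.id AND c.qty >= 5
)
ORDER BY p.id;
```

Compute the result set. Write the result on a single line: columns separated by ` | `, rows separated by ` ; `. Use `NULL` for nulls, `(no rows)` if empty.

1 | Geneva ; 2 | Geneva ; 3 | Austin ; 4 | Lima

For each customers row, check whether any orders with matching customer_id has qty >= 5.
Keep rows where that is true.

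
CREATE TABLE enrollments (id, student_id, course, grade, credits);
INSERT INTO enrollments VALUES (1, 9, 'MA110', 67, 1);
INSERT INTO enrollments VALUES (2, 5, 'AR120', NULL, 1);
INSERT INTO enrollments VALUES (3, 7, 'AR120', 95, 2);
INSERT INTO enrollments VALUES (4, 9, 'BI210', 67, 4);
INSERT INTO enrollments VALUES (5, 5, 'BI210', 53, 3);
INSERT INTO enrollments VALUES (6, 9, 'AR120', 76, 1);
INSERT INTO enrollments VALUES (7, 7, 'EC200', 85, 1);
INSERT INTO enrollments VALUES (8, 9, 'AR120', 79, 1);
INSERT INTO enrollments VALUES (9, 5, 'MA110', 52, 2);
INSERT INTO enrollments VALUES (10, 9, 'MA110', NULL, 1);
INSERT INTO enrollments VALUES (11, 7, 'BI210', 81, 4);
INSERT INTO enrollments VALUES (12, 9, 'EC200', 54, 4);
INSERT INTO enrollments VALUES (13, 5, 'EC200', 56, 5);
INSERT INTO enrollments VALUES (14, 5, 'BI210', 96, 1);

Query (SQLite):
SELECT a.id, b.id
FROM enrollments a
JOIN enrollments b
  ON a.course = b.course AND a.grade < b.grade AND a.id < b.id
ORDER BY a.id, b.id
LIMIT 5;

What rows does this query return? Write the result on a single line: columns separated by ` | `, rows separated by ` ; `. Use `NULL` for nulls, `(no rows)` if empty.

Pairs (a,b) with same course, a.grade < b.grade, a.id < b.id.
course groups: AR120:{2,3,6,8} BI210:{4,5,11,14} EC200:{7,12,13} MA110:{1,9,10}
Ordered by (a.id, b.id); first 5.

4 | 11 ; 4 | 14 ; 5 | 11 ; 5 | 14 ; 6 | 8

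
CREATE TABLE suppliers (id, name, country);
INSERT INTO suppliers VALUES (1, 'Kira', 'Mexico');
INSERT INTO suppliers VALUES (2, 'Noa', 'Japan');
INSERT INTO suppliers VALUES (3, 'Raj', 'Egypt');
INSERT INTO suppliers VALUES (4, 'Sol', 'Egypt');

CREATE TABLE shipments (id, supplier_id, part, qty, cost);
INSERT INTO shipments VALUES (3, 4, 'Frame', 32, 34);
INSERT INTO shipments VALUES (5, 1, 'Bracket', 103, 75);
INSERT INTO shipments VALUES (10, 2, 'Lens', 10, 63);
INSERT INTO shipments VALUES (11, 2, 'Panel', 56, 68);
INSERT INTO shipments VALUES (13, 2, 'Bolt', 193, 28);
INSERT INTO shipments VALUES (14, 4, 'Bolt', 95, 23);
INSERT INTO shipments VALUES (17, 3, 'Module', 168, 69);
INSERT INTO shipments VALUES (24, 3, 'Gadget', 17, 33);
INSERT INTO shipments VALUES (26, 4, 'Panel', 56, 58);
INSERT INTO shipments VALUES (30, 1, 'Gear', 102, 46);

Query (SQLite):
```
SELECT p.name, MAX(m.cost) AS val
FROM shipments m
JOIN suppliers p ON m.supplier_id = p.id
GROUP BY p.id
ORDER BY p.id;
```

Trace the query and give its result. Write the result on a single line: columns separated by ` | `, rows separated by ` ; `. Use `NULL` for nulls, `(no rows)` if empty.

Join each shipments row to its suppliers via supplier_id.
Group joined rows by suppliers.id; compute MAX(m.cost) per group.
  1: ids {5, 30} → MAX(m.cost)=75
  2: ids {10, 11, 13} → MAX(m.cost)=68
  3: ids {17, 24} → MAX(m.cost)=69
  4: ids {3, 14, 26} → MAX(m.cost)=58

Kira | 75 ; Noa | 68 ; Raj | 69 ; Sol | 58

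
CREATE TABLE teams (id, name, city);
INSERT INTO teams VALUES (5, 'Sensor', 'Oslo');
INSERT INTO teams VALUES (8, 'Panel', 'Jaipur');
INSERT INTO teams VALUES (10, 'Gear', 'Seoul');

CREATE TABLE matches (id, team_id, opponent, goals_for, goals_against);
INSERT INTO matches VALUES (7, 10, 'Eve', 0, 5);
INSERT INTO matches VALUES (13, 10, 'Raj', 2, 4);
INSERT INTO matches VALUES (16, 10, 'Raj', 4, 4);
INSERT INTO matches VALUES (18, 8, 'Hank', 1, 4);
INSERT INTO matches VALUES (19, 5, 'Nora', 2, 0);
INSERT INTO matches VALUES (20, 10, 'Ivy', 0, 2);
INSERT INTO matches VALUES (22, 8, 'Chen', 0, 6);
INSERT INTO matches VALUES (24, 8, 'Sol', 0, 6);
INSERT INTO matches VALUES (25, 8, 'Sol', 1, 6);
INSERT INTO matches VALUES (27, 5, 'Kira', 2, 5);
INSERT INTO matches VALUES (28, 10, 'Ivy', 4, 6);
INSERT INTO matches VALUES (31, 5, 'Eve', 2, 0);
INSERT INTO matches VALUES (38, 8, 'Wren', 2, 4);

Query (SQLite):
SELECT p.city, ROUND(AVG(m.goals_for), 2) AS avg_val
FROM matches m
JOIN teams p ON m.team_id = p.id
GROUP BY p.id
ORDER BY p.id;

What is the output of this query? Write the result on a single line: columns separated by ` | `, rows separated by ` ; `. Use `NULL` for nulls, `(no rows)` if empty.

Join each matches row to its teams via team_id.
Group joined rows by teams.id; compute ROUND(AVG(m.goals_for), 2) per group.
  5: ids {19, 27, 31} → ROUND(AVG(m.goals_for), 2)=2
  8: ids {18, 22, 24, 25, 38} → ROUND(AVG(m.goals_for), 2)=0.8
  10: ids {7, 13, 16, 20, 28} → ROUND(AVG(m.goals_for), 2)=2

Oslo | 2 ; Jaipur | 0.8 ; Seoul | 2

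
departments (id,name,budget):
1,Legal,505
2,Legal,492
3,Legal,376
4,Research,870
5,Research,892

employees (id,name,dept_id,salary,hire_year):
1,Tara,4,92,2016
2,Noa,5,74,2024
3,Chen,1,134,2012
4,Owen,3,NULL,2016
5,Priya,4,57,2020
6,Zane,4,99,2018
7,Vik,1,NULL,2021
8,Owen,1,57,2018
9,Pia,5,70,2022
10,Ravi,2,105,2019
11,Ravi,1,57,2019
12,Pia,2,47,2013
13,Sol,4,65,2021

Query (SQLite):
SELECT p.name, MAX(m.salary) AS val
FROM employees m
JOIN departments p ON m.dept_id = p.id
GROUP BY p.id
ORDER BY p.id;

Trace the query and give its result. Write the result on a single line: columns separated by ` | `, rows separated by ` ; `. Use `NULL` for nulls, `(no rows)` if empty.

Join each employees row to its departments via dept_id.
Group joined rows by departments.id; compute MAX(m.salary) per group.
  1: ids {3, 7, 8, 11} → MAX(m.salary)=134
  2: ids {10, 12} → MAX(m.salary)=105
  3: ids {4} → MAX(m.salary)=NULL
  4: ids {1, 5, 6, 13} → MAX(m.salary)=99
  5: ids {2, 9} → MAX(m.salary)=74

Legal | 134 ; Legal | 105 ; Legal | NULL ; Research | 99 ; Research | 74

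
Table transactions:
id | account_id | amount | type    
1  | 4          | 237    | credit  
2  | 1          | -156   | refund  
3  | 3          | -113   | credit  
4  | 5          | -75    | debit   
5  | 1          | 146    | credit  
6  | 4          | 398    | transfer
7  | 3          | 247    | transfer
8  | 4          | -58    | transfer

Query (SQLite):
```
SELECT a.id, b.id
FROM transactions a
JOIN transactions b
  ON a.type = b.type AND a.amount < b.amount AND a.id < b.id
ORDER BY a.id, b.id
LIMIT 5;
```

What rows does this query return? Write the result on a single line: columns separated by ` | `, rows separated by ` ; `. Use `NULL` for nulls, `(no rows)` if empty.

3 | 5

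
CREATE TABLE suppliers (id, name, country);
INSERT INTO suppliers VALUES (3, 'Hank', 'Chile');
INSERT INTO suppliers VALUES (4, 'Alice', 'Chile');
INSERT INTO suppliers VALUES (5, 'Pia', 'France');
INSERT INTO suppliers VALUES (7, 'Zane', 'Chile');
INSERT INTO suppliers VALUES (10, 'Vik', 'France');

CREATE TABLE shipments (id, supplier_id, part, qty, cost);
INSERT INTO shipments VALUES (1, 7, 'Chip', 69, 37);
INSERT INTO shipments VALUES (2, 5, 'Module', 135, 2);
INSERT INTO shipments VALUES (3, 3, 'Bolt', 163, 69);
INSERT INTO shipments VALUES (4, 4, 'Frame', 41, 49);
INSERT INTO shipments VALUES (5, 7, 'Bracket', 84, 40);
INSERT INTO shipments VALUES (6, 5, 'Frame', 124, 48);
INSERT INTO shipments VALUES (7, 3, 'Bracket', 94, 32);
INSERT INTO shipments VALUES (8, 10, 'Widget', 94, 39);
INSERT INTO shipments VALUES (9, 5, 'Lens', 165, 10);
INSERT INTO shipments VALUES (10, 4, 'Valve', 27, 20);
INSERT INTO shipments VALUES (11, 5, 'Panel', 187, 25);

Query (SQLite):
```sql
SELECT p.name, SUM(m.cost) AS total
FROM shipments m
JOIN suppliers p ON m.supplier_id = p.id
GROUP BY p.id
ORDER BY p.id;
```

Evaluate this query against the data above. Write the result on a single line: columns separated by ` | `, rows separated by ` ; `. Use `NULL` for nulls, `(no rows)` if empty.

Hank | 101 ; Alice | 69 ; Pia | 85 ; Zane | 77 ; Vik | 39

Join each shipments row to its suppliers via supplier_id.
Group joined rows by suppliers.id; compute SUM(m.cost) per group.
  3: ids {3, 7} → SUM(m.cost)=101
  4: ids {4, 10} → SUM(m.cost)=69
  5: ids {2, 6, 9, 11} → SUM(m.cost)=85
  7: ids {1, 5} → SUM(m.cost)=77
  10: ids {8} → SUM(m.cost)=39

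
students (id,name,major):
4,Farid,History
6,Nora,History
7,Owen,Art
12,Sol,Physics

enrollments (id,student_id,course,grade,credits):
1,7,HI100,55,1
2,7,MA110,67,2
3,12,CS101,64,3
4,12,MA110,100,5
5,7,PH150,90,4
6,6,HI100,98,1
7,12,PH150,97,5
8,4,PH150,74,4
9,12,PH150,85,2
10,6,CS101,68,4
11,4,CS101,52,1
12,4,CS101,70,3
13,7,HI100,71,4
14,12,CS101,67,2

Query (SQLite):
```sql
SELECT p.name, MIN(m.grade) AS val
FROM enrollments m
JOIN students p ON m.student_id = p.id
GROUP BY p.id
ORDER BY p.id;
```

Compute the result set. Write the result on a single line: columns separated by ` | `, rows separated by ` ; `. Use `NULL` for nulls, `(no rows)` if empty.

Farid | 52 ; Nora | 68 ; Owen | 55 ; Sol | 64

Join each enrollments row to its students via student_id.
Group joined rows by students.id; compute MIN(m.grade) per group.
  4: ids {8, 11, 12} → MIN(m.grade)=52
  6: ids {6, 10} → MIN(m.grade)=68
  7: ids {1, 2, 5, 13} → MIN(m.grade)=55
  12: ids {3, 4, 7, 9, 14} → MIN(m.grade)=64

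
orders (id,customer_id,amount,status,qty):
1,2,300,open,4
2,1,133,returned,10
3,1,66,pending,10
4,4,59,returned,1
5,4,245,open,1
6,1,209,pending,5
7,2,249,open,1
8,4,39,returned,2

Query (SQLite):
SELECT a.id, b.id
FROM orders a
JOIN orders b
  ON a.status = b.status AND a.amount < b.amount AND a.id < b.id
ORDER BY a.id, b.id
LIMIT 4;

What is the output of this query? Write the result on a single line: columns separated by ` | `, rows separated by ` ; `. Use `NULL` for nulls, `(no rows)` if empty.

3 | 6 ; 5 | 7

Pairs (a,b) with same status, a.amount < b.amount, a.id < b.id.
status groups: open:{1,5,7} pending:{3,6} returned:{2,4,8}
Ordered by (a.id, b.id); first 4.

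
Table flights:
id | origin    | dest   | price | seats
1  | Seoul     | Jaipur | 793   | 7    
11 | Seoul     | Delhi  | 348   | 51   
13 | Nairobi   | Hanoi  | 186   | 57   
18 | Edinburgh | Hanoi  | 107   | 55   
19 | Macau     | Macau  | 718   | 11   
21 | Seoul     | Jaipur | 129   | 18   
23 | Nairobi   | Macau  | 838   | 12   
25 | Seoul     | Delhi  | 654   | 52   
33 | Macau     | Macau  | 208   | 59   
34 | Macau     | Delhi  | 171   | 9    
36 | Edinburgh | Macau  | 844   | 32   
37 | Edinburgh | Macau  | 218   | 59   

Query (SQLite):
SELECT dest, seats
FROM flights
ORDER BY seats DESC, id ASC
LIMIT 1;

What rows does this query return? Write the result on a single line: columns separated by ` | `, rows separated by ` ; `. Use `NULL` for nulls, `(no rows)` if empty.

Macau | 59

Sort by seats desc, tiebreak id asc: (59, id=33), (59, id=37), (57, id=13), (55, id=18) …. Take first 1.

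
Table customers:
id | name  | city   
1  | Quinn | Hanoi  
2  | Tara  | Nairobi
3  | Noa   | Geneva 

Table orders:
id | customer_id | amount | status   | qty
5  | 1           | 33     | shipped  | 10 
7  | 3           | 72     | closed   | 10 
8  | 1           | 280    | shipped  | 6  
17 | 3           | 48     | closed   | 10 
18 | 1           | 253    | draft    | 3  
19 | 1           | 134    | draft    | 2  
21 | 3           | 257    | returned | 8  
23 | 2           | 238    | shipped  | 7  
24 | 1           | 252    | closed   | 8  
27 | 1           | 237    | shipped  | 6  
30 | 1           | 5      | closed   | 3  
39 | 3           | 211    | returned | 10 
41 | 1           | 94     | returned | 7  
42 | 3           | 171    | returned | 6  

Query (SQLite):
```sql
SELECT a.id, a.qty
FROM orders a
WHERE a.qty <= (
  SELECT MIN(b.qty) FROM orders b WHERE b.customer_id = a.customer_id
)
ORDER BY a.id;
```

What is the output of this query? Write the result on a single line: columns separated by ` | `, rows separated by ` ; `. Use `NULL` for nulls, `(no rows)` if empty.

For each orders row a, compute MIN(qty) over rows sharing a.customer_id.
Keep row a if a.qty <= that per-group MIN.
  customer_id=1: MIN(qty) = 2
  customer_id=2: MIN(qty) = 7
  customer_id=3: MIN(qty) = 6

19 | 2 ; 23 | 7 ; 42 | 6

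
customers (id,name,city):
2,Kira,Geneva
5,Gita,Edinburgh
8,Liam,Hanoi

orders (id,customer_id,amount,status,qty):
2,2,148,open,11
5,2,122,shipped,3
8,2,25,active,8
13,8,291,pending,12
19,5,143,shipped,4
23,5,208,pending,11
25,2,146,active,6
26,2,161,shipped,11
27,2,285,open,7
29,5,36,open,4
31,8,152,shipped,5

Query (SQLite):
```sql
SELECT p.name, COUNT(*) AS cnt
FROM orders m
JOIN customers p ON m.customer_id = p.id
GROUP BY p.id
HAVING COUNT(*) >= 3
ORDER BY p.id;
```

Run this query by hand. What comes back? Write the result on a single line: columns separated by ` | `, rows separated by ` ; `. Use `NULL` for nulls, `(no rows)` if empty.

Kira | 6 ; Gita | 3

Join each orders row to its customers via customer_id.
Group joined rows by customers.id; compute COUNT(*) per group.
HAVING: keep groups with count ≥ 3.
  2: ids {2, 5, 8, 25, 26, 27} → COUNT(*)=6
  5: ids {19, 23, 29} → COUNT(*)=3
  8: ids {13, 31} → COUNT(*)=2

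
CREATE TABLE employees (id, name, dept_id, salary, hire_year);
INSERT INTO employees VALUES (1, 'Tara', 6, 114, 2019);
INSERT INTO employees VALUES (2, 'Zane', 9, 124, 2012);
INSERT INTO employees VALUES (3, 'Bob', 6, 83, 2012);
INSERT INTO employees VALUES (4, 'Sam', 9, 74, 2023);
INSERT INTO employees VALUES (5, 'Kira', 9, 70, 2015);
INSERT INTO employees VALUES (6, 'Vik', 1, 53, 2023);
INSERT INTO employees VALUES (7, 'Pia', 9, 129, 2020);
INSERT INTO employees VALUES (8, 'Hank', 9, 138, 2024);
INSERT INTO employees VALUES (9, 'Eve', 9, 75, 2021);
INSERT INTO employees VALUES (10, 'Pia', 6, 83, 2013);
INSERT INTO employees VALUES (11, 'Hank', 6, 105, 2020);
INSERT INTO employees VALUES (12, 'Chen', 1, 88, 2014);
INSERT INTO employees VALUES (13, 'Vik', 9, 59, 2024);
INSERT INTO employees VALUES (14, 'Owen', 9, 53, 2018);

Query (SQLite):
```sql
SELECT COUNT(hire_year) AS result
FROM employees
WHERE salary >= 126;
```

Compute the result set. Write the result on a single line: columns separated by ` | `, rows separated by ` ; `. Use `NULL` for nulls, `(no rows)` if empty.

2

Rows where salary >= 126 → hire_year values: [2020, 2024].
COUNT(hire_year) counts non-NULL values → 2.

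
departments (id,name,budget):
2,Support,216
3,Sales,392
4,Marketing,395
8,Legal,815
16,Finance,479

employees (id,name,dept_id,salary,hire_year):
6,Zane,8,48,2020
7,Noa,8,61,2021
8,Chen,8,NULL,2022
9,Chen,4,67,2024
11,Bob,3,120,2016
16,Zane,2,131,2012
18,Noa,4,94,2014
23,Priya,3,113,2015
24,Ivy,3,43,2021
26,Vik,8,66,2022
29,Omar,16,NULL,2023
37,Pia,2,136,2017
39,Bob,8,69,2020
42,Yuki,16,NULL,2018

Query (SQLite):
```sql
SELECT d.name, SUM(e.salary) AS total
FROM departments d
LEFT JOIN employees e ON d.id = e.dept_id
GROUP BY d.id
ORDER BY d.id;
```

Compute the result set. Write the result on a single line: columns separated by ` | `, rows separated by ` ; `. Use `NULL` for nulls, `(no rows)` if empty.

Support | 267 ; Sales | 276 ; Marketing | 161 ; Legal | 244 ; Finance | NULL

LEFT JOIN keeps every departments row; unmatched ones get NULL for employees columns.
Group by departments.id and compute SUM(e.salary). SUM over an all-NULL group is NULL.
  2: ids {16, 37} → SUM(e.salary)=267
  3: ids {11, 23, 24} → SUM(e.salary)=276
  4: ids {9, 18} → SUM(e.salary)=161
  8: ids {6, 7, 8, 26, 39} → SUM(e.salary)=244
  16: ids {29, 42} → SUM(e.salary)=NULL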